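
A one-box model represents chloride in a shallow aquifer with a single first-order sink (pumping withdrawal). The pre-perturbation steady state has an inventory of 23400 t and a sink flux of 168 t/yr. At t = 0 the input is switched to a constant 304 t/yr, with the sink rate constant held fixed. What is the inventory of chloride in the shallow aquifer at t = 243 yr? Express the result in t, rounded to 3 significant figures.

Residence time τ = M₀/F₀ = 139.3 yr. The eventual steady state is M_∞ = M₀·(F₁/F₀) = 23400 × 304/168 = 42343 t.
The anomaly ΔM(t) = M(t) − M_∞ decays as ΔM₀·e^(−t/τ) with ΔM₀ = 23400 − 42343 = −18940 t.
At t = 243 yr, e^(−t/τ) = e^(−1.745) = 0.1747, so ΔM = −3310 t and M = 42343 − 3310 = 39033 t.

39000 t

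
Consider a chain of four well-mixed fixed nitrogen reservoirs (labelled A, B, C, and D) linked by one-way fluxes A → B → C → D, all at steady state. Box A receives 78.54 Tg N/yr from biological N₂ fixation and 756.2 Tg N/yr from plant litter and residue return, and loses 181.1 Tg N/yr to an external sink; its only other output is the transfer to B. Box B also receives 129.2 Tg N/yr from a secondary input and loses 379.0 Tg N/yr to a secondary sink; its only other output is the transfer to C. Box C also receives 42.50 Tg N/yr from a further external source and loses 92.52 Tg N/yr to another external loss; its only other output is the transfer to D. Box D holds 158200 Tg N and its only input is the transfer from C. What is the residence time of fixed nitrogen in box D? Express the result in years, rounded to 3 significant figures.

Box A: F(A→B) = (78.54 + 756.2) − 181.1 = 653.64 Tg N/yr.
Box B: F(B→C) = (653.64 + 129.2) − 379.0 = 403.84 Tg N/yr.
Box C: F(C→D) = (403.84 + 42.50) − 92.52 = 353.82 Tg N/yr.
Box D throughput = its input = 353.82 Tg N/yr; τ = 158200 / 353.82 = 447.1 yr.

447 yr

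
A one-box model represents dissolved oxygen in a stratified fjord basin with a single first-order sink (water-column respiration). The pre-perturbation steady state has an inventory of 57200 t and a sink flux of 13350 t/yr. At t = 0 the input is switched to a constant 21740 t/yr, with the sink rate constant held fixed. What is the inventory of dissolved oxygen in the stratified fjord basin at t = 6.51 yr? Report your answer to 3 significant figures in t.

85300 t

τ = M₀/F₀ = 57200/13350 = 4.285 yr; rate constant k = 1/τ.
New steady state M_∞ = F₁/k = F₁·τ = 21740 × 4.285 = 93148 t.
M(t) = M_∞ + (M₀ − M_∞)·e^(−t/τ); t/τ = 6.51/4.285 = 1.519, so e^(−t/τ) = 0.2188.
M(t) = 93148 − 35950 × 0.2188 = 85281 t.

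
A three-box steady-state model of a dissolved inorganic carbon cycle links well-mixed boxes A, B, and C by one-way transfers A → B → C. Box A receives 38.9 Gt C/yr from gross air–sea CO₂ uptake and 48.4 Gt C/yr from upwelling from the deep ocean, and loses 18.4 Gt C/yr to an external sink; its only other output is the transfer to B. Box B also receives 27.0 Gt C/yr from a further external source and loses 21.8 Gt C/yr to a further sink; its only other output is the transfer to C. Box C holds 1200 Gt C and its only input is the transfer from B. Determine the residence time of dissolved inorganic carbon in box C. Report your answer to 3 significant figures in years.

16.2 yr

Box A: F(A→B) = (38.9 + 48.4) − 18.4 = 68.900 Gt C/yr.
Box B: F(B→C) = (68.900 + 27.0) − 21.8 = 74.100 Gt C/yr.
Box C throughput = its input = 74.100 Gt C/yr; τ = 1200 / 74.100 = 16.19 yr.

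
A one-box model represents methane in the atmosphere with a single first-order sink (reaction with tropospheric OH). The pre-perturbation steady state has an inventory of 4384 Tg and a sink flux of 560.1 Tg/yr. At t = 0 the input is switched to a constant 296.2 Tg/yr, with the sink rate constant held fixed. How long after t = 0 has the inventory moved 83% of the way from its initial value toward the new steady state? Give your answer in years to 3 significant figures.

τ = M₀/F₀ = 4384/560.1 = 7.827 yr.
The remaining gap fraction is e^(−t/τ); 83% covered ⇒ e^(−t/τ) = 0.170.
t = −τ ln(0.170) = 7.827 × 1.772 = 13.87 yr.

13.9 yr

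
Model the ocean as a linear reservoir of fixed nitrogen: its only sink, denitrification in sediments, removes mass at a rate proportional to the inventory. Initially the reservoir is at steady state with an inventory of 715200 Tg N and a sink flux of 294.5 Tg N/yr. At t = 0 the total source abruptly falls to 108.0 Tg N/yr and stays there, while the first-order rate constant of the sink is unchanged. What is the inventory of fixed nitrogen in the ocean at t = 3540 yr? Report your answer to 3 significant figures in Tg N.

The sink rate constant is k = F₀/M₀ = 294.5/715200 = 0.0004118 yr⁻¹.
Solving dM/dt = F₁ − kM with M(0) = M₀ gives M(t) = F₁/k + (M₀ − F₁/k)·e^(−kt).
F₁/k = 108.0/0.0004118 = 262280 Tg N; kt = 0.0004118 × 3540 = 1.458, e^(−kt) = 0.2328.
M(3540) = 262280 + (715200 − 262280) × 0.2328 = 262280 + 105400 = 367710 Tg N.

368000 Tg N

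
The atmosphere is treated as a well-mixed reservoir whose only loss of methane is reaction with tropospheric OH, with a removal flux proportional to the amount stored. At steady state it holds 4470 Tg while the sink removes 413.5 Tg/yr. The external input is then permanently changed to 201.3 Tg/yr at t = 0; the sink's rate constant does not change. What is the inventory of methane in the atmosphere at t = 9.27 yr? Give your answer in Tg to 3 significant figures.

3150 Tg

Residence time τ = M₀/F₀ = 10.81 yr. The eventual steady state is M_∞ = M₀·(F₁/F₀) = 4470 × 201.3/413.5 = 2176.1 Tg.
The anomaly ΔM(t) = M(t) − M_∞ decays as ΔM₀·e^(−t/τ) with ΔM₀ = 4470 − 2176.1 = 2294 Tg.
At t = 9.27 yr, e^(−t/τ) = e^(−0.8575) = 0.4242, so ΔM = 973.1 Tg and M = 2176.1 + 973.1 = 3149.2 Tg.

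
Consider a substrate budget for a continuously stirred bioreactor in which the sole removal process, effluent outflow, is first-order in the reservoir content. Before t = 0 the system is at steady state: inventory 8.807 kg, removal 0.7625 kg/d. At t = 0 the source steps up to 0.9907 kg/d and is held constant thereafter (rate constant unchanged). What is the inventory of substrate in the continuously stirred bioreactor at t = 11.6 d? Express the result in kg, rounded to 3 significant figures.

10.5 kg

The sink rate constant is k = F₀/M₀ = 0.7625/8.807 = 0.08658 d⁻¹.
Solving dM/dt = F₁ − kM with M(0) = M₀ gives M(t) = F₁/k + (M₀ − F₁/k)·e^(−kt).
F₁/k = 0.9907/0.08658 = 11.443 kg; kt = 0.08658 × 11.6 = 1.004, e^(−kt) = 0.3663.
M(11.6) = 11.443 + (8.807 − 11.443) × 0.3663 = 11.443 − 0.9655 = 10.477 kg.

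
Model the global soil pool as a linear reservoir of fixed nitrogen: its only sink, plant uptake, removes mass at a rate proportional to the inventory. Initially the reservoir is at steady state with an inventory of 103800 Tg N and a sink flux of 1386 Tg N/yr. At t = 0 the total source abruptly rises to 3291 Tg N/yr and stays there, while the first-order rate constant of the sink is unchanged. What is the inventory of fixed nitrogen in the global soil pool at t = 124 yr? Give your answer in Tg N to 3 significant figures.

219000 Tg N

τ = M₀/F₀ = 103800/1386 = 74.89 yr; rate constant k = 1/τ.
New steady state M_∞ = F₁/k = F₁·τ = 3291 × 74.89 = 246470 Tg N.
M(t) = M_∞ + (M₀ − M_∞)·e^(−t/τ); t/τ = 124/74.89 = 1.656, so e^(−t/τ) = 0.1910.
M(t) = 246470 − 142700 × 0.1910 = 219230 Tg N.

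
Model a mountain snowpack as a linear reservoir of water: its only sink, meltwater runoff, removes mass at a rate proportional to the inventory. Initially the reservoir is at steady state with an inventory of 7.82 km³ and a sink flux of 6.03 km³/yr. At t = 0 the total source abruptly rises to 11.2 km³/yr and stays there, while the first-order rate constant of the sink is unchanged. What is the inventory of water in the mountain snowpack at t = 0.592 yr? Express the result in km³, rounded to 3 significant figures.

10.3 km³

The sink rate constant is k = F₀/M₀ = 6.03/7.82 = 0.7711 yr⁻¹.
Solving dM/dt = F₁ − kM with M(0) = M₀ gives M(t) = F₁/k + (M₀ − F₁/k)·e^(−kt).
F₁/k = 11.2/0.7711 = 14.525 km³; kt = 0.7711 × 0.592 = 0.4565, e^(−kt) = 0.6335.
M(0.592) = 14.525 + (7.82 − 14.525) × 0.6335 = 14.525 − 4.247 = 10.277 km³.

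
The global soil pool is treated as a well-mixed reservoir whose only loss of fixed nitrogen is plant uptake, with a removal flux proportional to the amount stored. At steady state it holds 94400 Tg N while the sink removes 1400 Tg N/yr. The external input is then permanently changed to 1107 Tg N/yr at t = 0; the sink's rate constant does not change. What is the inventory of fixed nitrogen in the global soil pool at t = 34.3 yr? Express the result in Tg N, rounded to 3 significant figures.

τ = M₀/F₀ = 94400/1400 = 67.43 yr; rate constant k = 1/τ.
New steady state M_∞ = F₁/k = F₁·τ = 1107 × 67.43 = 74643 Tg N.
M(t) = M_∞ + (M₀ − M_∞)·e^(−t/τ); t/τ = 34.3/67.43 = 0.5087, so e^(−t/τ) = 0.6013.
M(t) = 74643 + 19760 × 0.6013 = 86523 Tg N.

86500 Tg N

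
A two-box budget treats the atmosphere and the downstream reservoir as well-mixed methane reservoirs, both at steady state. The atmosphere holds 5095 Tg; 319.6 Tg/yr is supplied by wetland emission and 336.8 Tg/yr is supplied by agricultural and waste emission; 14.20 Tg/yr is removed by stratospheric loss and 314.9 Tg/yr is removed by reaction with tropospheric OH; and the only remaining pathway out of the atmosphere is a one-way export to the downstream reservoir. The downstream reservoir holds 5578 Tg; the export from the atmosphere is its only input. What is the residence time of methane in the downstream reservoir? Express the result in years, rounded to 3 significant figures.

17.0 yr

Balance the atmosphere: ΣF_in = 319.6 + 336.8 = 656.40 Tg/yr.
Export to the downstream reservoir = ΣF_in − (14.20 + 314.9) = 327.30 Tg/yr.
At steady state the output of the downstream reservoir equals its input, 327.30 Tg/yr.
τ = M / F = 5578 / 327.30 = 17.04 yr.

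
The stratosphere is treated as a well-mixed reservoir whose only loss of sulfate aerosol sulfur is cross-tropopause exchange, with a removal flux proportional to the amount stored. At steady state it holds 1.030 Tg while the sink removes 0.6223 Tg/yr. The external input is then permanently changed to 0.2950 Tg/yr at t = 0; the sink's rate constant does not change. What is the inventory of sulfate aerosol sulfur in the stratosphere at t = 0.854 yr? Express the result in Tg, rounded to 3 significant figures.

τ = M₀/F₀ = 1.030/0.6223 = 1.655 yr; rate constant k = 1/τ.
New steady state M_∞ = F₁/k = F₁·τ = 0.2950 × 1.655 = 0.48827 Tg.
M(t) = M_∞ + (M₀ − M_∞)·e^(−t/τ); t/τ = 0.854/1.655 = 0.5160, so e^(−t/τ) = 0.5969.
M(t) = 0.48827 + 0.5417 × 0.5969 = 0.81164 Tg.

0.812 Tg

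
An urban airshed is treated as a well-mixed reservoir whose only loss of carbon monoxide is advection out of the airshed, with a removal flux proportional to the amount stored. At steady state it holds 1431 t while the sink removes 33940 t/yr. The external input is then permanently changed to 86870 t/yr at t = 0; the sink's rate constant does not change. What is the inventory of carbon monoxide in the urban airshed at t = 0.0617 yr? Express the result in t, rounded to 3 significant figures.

The sink rate constant is k = F₀/M₀ = 33940/1431 = 23.72 yr⁻¹.
Solving dM/dt = F₁ − kM with M(0) = M₀ gives M(t) = F₁/k + (M₀ − F₁/k)·e^(−kt).
F₁/k = 86870/23.72 = 3662.7 t; kt = 23.72 × 0.0617 = 1.463, e^(−kt) = 0.2315.
M(0.0617) = 3662.7 + (1431 − 3662.7) × 0.2315 = 3662.7 − 516.5 = 3146.1 t.

3150 t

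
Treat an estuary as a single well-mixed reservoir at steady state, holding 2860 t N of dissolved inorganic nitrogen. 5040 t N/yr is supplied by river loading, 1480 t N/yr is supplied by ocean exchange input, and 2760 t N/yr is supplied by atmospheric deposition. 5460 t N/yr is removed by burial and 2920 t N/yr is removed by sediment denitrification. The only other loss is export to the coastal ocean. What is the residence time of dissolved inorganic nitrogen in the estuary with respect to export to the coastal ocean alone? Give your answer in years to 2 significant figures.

3.2 yr

At steady state ΣF_in = ΣF_out.
ΣF_in = 5040 + 1480 + 2760 = 9280.0 t N/yr.
Export to the coastal ocean flux = ΣF_in − (5460 + 2920) = 9280.0 − 8380 = 900.0 t N/yr.
τ = M / F = 2860 / 900.0 = 3.178 yr.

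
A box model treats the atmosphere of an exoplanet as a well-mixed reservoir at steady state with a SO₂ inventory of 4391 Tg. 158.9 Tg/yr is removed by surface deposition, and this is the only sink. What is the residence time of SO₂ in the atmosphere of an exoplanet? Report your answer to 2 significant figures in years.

τ = M / F = 4391 / 158.9 = 27.63 yr.

28 yr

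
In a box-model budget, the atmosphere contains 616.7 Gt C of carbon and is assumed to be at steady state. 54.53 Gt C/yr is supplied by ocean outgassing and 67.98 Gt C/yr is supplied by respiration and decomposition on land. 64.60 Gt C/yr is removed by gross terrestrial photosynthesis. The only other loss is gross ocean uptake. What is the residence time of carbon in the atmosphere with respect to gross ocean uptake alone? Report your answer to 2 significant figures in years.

11 yr

At steady state ΣF_in = ΣF_out.
ΣF_in = 54.53 + 67.98 = 122.51 Gt C/yr.
Gross ocean uptake flux = ΣF_in − (64.60) = 122.51 − 64.60 = 57.91 Gt C/yr.
τ = M / F = 616.7 / 57.91 = 10.65 yr.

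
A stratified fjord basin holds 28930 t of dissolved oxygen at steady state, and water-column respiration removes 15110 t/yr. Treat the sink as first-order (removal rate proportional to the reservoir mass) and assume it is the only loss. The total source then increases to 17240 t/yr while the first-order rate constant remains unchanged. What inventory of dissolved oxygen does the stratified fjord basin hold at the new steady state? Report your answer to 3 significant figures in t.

Rate constant k = F/M = 15110 / 28930 = 0.5223 yr⁻¹.
At the new steady state, source = k·M_new ⇒ M_new = 17240 / 0.5223 = 33010 t.
(Equivalently M_new = M × F_new/F_old = 28930 × 17240/15110.)

33000 t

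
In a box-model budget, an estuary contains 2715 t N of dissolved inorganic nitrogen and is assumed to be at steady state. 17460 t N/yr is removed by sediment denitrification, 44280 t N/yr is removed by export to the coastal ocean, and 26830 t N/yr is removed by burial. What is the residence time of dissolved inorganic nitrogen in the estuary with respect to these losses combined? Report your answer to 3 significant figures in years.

0.0307 yr

Total removal = 17460 + 44280 + 26830 = 88570 t N/yr.
τ = M / ΣF_out = 2715 / 88570 = 0.03065 yr.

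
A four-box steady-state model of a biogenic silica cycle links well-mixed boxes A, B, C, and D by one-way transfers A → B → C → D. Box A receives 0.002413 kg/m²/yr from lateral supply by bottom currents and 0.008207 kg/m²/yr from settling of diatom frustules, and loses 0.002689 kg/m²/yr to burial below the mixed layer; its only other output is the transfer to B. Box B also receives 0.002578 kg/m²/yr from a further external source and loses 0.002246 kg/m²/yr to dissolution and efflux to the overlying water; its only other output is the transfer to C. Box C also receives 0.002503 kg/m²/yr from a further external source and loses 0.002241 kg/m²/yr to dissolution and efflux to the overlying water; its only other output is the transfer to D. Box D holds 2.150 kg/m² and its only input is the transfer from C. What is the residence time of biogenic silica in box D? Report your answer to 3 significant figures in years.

252 yr

Box A: F(A→B) = (0.002413 + 0.008207) − 0.002689 = 0.0079310 kg/m²/yr.
Box B: F(B→C) = (0.0079310 + 0.002578) − 0.002246 = 0.0082630 kg/m²/yr.
Box C: F(C→D) = (0.0082630 + 0.002503) − 0.002241 = 0.0085250 kg/m²/yr.
Box D throughput = its input = 0.0085250 kg/m²/yr; τ = 2.150 / 0.0085250 = 252.2 yr.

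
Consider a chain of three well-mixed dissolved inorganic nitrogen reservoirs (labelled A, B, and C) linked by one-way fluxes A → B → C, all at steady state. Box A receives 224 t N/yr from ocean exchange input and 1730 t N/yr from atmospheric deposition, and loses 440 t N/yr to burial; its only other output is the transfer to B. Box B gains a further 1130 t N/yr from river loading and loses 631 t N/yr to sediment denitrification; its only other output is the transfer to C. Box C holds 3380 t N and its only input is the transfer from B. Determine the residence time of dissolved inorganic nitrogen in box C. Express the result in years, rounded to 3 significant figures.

1.68 yr

Box A: F(A→B) = (224 + 1730) − 440 = 1514.0 t N/yr.
Box B: F(B→C) = (1514.0 + 1130) − 631 = 2013.0 t N/yr.
Box C throughput = its input = 2013.0 t N/yr; τ = 3380 / 2013.0 = 1.679 yr.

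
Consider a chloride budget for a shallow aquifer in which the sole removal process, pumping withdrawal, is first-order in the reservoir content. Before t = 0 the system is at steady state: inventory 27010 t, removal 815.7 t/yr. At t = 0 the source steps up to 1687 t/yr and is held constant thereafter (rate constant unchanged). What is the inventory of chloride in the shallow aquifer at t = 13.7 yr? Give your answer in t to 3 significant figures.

τ = M₀/F₀ = 27010/815.7 = 33.11 yr; rate constant k = 1/τ.
New steady state M_∞ = F₁/k = F₁·τ = 1687 × 33.11 = 55861 t.
M(t) = M_∞ + (M₀ − M_∞)·e^(−t/τ); t/τ = 13.7/33.11 = 0.4137, so e^(−t/τ) = 0.6612.
M(t) = 55861 − 28850 × 0.6612 = 36786 t.

36800 t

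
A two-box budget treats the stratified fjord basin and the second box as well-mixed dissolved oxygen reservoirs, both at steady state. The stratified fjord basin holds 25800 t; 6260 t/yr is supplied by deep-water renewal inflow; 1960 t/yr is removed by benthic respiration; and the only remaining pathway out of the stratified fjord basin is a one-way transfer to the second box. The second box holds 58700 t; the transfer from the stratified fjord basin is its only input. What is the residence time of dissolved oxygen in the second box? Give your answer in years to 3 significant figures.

13.7 yr

Balance the stratified fjord basin: ΣF_in = 6260.0 t/yr.
Transfer to the second box = ΣF_in − (1960) = 4300.0 t/yr.
At steady state the output of the second box equals its input, 4300.0 t/yr.
τ = M / F = 58700 / 4300.0 = 13.65 yr.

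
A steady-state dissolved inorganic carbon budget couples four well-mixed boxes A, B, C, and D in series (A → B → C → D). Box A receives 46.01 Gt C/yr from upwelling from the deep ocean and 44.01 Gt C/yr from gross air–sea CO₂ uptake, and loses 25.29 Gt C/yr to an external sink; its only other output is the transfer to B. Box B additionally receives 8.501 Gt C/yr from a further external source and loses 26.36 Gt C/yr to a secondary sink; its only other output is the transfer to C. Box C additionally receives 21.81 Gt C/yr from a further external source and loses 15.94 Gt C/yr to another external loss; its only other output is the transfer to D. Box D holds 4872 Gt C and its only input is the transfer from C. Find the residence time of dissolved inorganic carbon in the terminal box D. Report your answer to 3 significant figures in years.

92.4 yr

Box A: F(A→B) = (46.01 + 44.01) − 25.29 = 64.730 Gt C/yr.
Box B: F(B→C) = (64.730 + 8.501) − 26.36 = 46.871 Gt C/yr.
Box C: F(C→D) = (46.871 + 21.81) − 15.94 = 52.741 Gt C/yr.
Box D throughput = its input = 52.741 Gt C/yr; τ = 4872 / 52.741 = 92.38 yr.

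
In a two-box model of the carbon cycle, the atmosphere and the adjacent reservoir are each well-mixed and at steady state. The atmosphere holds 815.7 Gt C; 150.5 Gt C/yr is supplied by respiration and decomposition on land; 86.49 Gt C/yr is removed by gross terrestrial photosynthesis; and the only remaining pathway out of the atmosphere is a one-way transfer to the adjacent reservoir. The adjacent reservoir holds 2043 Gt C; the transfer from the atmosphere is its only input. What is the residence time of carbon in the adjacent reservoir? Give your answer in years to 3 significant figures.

31.9 yr

Balance the atmosphere: ΣF_in = 150.50 Gt C/yr.
Transfer to the adjacent reservoir = ΣF_in − (86.49) = 64.010 Gt C/yr.
At steady state the output of the adjacent reservoir equals its input, 64.010 Gt C/yr.
τ = M / F = 2043 / 64.010 = 31.92 yr.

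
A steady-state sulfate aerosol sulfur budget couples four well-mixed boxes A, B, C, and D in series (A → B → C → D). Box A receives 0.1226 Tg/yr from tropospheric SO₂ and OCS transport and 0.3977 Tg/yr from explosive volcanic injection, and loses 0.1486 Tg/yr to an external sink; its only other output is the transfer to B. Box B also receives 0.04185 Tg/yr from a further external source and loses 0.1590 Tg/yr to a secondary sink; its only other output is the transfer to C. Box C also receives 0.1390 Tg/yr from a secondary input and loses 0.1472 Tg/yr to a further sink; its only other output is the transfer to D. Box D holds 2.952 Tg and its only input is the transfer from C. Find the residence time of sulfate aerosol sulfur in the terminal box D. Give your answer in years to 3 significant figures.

Box A: F(A→B) = (0.1226 + 0.3977) − 0.1486 = 0.37170 Tg/yr.
Box B: F(B→C) = (0.37170 + 0.04185) − 0.1590 = 0.25455 Tg/yr.
Box C: F(C→D) = (0.25455 + 0.1390) − 0.1472 = 0.24635 Tg/yr.
Box D throughput = its input = 0.24635 Tg/yr; τ = 2.952 / 0.24635 = 11.98 yr.

12.0 yr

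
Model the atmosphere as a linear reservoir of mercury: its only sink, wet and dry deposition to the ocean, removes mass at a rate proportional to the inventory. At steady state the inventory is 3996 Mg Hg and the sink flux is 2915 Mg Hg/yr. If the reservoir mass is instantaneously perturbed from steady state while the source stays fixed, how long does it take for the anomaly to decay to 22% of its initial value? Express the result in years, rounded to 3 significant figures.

2.08 yr

For a linear reservoir the anomaly decays as exp(−t/τ) with τ = M/F = 3996/2915 = 1.371 yr.
exp(−t/τ) = 0.22 ⇒ t = −τ ln(0.22) = 1.371 × 1.514 = 2.076 yr.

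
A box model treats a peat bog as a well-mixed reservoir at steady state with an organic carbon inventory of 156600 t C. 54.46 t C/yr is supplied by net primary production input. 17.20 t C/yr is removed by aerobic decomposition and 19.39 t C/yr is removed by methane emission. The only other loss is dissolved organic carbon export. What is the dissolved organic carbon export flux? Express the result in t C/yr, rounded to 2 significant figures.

18 t C/yr

At steady state ΣF_in = ΣF_out.
ΣF_in = 54.460 t C/yr.
Dissolved organic carbon export flux = ΣF_in − (17.20 + 19.39) = 54.460 − 36.59 = 17.87 t C/yr.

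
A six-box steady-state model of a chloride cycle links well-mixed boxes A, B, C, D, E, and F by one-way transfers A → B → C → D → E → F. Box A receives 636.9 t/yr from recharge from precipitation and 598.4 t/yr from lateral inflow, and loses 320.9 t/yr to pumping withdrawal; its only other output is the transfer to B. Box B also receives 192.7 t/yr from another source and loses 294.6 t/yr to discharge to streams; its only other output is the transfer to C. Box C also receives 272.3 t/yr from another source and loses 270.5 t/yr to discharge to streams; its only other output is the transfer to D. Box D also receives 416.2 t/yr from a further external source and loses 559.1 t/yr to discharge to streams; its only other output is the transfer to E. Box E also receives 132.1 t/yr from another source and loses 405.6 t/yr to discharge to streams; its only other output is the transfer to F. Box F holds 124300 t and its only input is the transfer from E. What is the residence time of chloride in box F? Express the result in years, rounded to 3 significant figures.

Box A: F(A→B) = (636.9 + 598.4) − 320.9 = 914.40 t/yr.
Box B: F(B→C) = (914.40 + 192.7) − 294.6 = 812.50 t/yr.
Box C: F(C→D) = (812.50 + 272.3) − 270.5 = 814.30 t/yr.
Box D: F(D→E) = (814.30 + 416.2) − 559.1 = 671.40 t/yr.
Box E: F(E→F) = (671.40 + 132.1) − 405.6 = 397.90 t/yr.
Box F throughput = its input = 397.90 t/yr; τ = 124300 / 397.90 = 312.4 yr.

312 yr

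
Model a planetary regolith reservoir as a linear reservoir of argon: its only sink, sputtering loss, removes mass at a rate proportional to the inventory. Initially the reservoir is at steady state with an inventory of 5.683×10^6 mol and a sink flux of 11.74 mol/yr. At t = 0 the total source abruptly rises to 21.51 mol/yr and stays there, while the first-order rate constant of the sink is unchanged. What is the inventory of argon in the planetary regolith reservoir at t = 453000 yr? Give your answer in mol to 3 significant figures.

8.56×10^6 mol

τ = M₀/F₀ = 5.683×10^6/11.74 = 484100 yr; rate constant k = 1/τ.
New steady state M_∞ = F₁/k = F₁·τ = 21.51 × 484100 = 1.0412×10^7 mol.
M(t) = M_∞ + (M₀ − M_∞)·e^(−t/τ); t/τ = 453000/484100 = 0.9358, so e^(−t/τ) = 0.3923.
M(t) = 1.0412×10^7 − 4.729×10^6 × 0.3923 = 8.5572×10^6 mol.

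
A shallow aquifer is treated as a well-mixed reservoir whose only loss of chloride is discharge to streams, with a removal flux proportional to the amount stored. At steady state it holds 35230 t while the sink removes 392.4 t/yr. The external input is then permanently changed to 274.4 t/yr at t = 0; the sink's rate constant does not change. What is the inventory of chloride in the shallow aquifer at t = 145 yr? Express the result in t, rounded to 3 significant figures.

26700 t

Residence time τ = M₀/F₀ = 89.78 yr. The eventual steady state is M_∞ = M₀·(F₁/F₀) = 35230 × 274.4/392.4 = 24636 t.
The anomaly ΔM(t) = M(t) − M_∞ decays as ΔM₀·e^(−t/τ) with ΔM₀ = 35230 − 24636 = 10590 t.
At t = 145 yr, e^(−t/τ) = e^(−1.615) = 0.1989, so ΔM = 2107 t and M = 24636 + 2107 = 26743 t.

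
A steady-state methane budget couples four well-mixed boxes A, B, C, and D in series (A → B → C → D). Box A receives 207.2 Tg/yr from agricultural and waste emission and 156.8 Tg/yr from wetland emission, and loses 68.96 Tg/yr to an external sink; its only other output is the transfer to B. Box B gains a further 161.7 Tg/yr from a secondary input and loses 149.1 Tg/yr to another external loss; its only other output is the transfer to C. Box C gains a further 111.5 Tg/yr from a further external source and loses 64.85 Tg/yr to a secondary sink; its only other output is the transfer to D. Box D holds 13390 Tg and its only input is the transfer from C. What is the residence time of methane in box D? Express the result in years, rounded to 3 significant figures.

Box A: F(A→B) = (207.2 + 156.8) − 68.96 = 295.04 Tg/yr.
Box B: F(B→C) = (295.04 + 161.7) − 149.1 = 307.64 Tg/yr.
Box C: F(C→D) = (307.64 + 111.5) − 64.85 = 354.29 Tg/yr.
Box D throughput = its input = 354.29 Tg/yr; τ = 13390 / 354.29 = 37.79 yr.

37.8 yr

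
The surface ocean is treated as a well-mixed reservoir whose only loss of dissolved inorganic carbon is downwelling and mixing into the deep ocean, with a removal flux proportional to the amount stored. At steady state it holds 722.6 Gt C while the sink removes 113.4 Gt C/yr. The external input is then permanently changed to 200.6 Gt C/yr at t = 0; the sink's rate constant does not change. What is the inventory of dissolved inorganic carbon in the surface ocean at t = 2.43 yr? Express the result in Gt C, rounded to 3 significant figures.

899 Gt C

Residence time τ = M₀/F₀ = 6.372 yr. The eventual steady state is M_∞ = M₀·(F₁/F₀) = 722.6 × 200.6/113.4 = 1278.3 Gt C.
The anomaly ΔM(t) = M(t) − M_∞ decays as ΔM₀·e^(−t/τ) with ΔM₀ = 722.6 − 1278.3 = −555.7 Gt C.
At t = 2.43 yr, e^(−t/τ) = e^(−0.3813) = 0.6829, so ΔM = −379.5 Gt C and M = 1278.3 − 379.5 = 898.77 Gt C.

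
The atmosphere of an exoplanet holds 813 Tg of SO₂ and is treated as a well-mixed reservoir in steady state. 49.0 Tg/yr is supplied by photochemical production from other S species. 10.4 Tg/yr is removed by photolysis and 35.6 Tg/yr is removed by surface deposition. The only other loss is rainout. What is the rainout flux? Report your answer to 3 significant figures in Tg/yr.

3.00 Tg/yr

At steady state ΣF_in = ΣF_out.
ΣF_in = 49.000 Tg/yr.
Rainout flux = ΣF_in − (10.4 + 35.6) = 49.000 − 46.00 = 3.000 Tg/yr.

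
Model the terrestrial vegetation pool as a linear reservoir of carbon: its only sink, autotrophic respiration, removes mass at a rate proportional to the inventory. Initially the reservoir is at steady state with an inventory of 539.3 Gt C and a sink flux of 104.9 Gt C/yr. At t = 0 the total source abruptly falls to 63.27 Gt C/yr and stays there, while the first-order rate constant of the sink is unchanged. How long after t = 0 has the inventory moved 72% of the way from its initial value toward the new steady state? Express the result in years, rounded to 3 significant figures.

τ = M₀/F₀ = 539.3/104.9 = 5.141 yr.
The remaining gap fraction is e^(−t/τ); 72% covered ⇒ e^(−t/τ) = 0.280.
t = −τ ln(0.280) = 5.141 × 1.273 = 6.544 yr.

6.54 yr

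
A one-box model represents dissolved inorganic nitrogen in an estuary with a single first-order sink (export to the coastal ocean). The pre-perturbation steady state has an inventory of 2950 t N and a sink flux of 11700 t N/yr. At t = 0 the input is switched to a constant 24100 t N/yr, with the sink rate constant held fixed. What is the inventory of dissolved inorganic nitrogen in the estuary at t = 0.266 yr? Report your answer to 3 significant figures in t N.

4990 t N

The sink rate constant is k = F₀/M₀ = 11700/2950 = 3.966 yr⁻¹.
Solving dM/dt = F₁ − kM with M(0) = M₀ gives M(t) = F₁/k + (M₀ − F₁/k)·e^(−kt).
F₁/k = 24100/3.966 = 6076.5 t N; kt = 3.966 × 0.266 = 1.055, e^(−kt) = 0.3482.
M(0.266) = 6076.5 + (2950 − 6076.5) × 0.3482 = 6076.5 − 1089 = 4987.9 t N.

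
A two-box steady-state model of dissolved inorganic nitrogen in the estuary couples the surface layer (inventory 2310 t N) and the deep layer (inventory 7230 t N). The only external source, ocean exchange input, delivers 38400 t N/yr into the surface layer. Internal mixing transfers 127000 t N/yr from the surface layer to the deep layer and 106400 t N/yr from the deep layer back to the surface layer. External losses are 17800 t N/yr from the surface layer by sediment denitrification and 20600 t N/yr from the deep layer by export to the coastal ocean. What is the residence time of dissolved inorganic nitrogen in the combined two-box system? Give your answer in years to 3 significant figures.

Residence time in the combined system uses the total inventory and the total *external* removal — internal exchanges between the two boxes cancel.
M_total = 2310 + 7230 = 9540.0 t N.
ΣF_external_out = 17800 + 20600 = 38400 t N/yr.
τ = M_total / ΣF_ext = 9540.0 / 38400 = 0.2484 yr.

0.248 yr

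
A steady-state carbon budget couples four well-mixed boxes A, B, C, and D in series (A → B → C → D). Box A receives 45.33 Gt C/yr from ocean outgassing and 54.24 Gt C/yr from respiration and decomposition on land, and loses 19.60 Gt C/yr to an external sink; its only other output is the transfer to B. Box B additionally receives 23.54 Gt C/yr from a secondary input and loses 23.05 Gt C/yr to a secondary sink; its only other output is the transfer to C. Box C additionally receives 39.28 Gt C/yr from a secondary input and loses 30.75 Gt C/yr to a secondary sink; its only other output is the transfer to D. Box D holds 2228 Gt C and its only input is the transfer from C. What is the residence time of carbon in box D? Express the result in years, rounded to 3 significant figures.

25.0 yr

Box A: F(A→B) = (45.33 + 54.24) − 19.60 = 79.970 Gt C/yr.
Box B: F(B→C) = (79.970 + 23.54) − 23.05 = 80.460 Gt C/yr.
Box C: F(C→D) = (80.460 + 39.28) − 30.75 = 88.990 Gt C/yr.
Box D throughput = its input = 88.990 Gt C/yr; τ = 2228 / 88.990 = 25.04 yr.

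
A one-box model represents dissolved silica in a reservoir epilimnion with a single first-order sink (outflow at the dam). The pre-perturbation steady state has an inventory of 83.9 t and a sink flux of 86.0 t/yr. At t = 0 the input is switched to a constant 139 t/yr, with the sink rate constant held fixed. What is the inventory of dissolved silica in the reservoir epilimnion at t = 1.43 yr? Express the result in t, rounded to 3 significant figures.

The sink rate constant is k = F₀/M₀ = 86.0/83.9 = 1.025 yr⁻¹.
Solving dM/dt = F₁ − kM with M(0) = M₀ gives M(t) = F₁/k + (M₀ − F₁/k)·e^(−kt).
F₁/k = 139/1.025 = 135.61 t; kt = 1.025 × 1.43 = 1.466, e^(−kt) = 0.2309.
M(1.43) = 135.61 + (83.9 − 135.61) × 0.2309 = 135.61 − 11.94 = 123.67 t.

124 t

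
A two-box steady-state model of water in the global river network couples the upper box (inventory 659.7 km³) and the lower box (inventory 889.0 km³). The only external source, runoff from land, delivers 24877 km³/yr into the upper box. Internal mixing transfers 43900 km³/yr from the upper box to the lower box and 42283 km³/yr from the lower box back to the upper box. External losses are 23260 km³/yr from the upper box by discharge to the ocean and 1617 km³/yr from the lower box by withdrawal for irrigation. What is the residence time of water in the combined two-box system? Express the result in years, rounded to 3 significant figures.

0.0623 yr

For the system as a whole, the A↔B exchange is internal and contributes nothing to the throughput; only the external sinks remove mass.
M_total = 659.7 + 889.0 = 1548.7 km³.
ΣF_external_out = 23260 + 1617 = 24877 km³/yr.
τ = M_total / ΣF_ext = 1548.7 / 24877 = 0.06225 yr.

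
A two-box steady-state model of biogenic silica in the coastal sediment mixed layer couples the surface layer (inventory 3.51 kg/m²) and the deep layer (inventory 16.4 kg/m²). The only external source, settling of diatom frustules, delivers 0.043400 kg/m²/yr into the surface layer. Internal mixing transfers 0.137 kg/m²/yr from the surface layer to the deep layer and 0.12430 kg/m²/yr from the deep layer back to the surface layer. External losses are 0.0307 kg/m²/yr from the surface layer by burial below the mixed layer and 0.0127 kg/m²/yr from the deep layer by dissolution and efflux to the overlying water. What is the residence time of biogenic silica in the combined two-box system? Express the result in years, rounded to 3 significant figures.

Treat the two boxes together as one reservoir: the mixing fluxes between them are internal recycling, so τ = ΣM / Σ(external losses).
M_total = 3.51 + 16.4 = 19.910 kg/m².
ΣF_external_out = 0.0307 + 0.0127 = 0.043400 kg/m²/yr.
τ = M_total / ΣF_ext = 19.910 / 0.043400 = 458.8 yr.

459 yr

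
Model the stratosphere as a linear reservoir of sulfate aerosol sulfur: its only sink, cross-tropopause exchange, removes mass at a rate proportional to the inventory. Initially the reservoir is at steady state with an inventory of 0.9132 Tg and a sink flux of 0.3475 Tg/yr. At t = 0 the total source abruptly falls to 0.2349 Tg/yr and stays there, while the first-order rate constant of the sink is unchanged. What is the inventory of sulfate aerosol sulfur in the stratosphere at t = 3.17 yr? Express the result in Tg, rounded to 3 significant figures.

Residence time τ = M₀/F₀ = 2.628 yr. The eventual steady state is M_∞ = M₀·(F₁/F₀) = 0.9132 × 0.2349/0.3475 = 0.61730 Tg.
The anomaly ΔM(t) = M(t) − M_∞ decays as ΔM₀·e^(−t/τ) with ΔM₀ = 0.9132 − 0.61730 = 0.2959 Tg.
At t = 3.17 yr, e^(−t/τ) = e^(−1.206) = 0.2993, so ΔM = 0.08857 Tg and M = 0.61730 + 0.08857 = 0.70586 Tg.

0.706 Tg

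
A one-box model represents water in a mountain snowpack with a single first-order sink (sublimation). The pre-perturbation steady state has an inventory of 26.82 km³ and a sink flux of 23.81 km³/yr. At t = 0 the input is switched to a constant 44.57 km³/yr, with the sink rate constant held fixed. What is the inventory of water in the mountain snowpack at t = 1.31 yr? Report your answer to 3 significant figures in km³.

42.9 km³

The sink rate constant is k = F₀/M₀ = 23.81/26.82 = 0.8878 yr⁻¹.
Solving dM/dt = F₁ − kM with M(0) = M₀ gives M(t) = F₁/k + (M₀ − F₁/k)·e^(−kt).
F₁/k = 44.57/0.8878 = 50.204 km³; kt = 0.8878 × 1.31 = 1.163, e^(−kt) = 0.3126.
M(1.31) = 50.204 + (26.82 − 50.204) × 0.3126 = 50.204 − 7.309 = 42.896 km³.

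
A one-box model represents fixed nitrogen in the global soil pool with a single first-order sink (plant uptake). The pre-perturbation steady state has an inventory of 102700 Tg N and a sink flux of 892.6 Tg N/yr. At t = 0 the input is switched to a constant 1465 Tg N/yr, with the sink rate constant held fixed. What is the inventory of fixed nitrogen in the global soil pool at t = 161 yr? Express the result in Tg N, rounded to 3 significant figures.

152000 Tg N

Residence time τ = M₀/F₀ = 115.1 yr. The eventual steady state is M_∞ = M₀·(F₁/F₀) = 102700 × 1465/892.6 = 168560 Tg N.
The anomaly ΔM(t) = M(t) − M_∞ decays as ΔM₀·e^(−t/τ) with ΔM₀ = 102700 − 168560 = −65860 Tg N.
At t = 161 yr, e^(−t/τ) = e^(−1.399) = 0.2468, so ΔM = −16250 Tg N and M = 168560 − 16250 = 152310 Tg N.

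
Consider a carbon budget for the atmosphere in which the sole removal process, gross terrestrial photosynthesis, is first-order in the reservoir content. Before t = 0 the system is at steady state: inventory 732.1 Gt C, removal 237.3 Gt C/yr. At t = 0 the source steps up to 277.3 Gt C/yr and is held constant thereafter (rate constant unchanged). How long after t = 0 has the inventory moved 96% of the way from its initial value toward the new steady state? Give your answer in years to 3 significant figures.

9.93 yr

τ = M₀/F₀ = 732.1/237.3 = 3.085 yr.
The remaining gap fraction is e^(−t/τ); 96% covered ⇒ e^(−t/τ) = 0.0400.
t = −τ ln(0.0400) = 3.085 × 3.219 = 9.931 yr.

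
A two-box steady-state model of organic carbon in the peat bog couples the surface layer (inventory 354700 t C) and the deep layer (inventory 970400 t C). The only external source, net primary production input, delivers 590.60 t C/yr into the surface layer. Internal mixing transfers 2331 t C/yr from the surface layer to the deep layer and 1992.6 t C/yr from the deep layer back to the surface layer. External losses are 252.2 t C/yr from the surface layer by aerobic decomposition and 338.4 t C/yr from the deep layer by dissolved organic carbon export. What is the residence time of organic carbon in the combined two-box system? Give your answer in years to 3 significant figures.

2240 yr

For the system as a whole, the A↔B exchange is internal and contributes nothing to the throughput; only the external sinks remove mass.
M_total = 354700 + 970400 = 1.3251×10^6 t C.
ΣF_external_out = 252.2 + 338.4 = 590.60 t C/yr.
τ = M_total / ΣF_ext = 1.3251×10^6 / 590.60 = 2244 yr.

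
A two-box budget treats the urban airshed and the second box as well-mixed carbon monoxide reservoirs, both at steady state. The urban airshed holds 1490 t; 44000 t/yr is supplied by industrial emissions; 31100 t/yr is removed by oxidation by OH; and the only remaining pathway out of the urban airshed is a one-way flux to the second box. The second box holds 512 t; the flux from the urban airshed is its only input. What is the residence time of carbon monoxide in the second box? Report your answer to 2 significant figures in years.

0.040 yr

Balance the urban airshed: ΣF_in = 44000 t/yr.
Flux to the second box = ΣF_in − (31100) = 12900 t/yr.
At steady state the output of the second box equals its input, 12900 t/yr.
τ = M / F = 512 / 12900 = 0.03969 yr.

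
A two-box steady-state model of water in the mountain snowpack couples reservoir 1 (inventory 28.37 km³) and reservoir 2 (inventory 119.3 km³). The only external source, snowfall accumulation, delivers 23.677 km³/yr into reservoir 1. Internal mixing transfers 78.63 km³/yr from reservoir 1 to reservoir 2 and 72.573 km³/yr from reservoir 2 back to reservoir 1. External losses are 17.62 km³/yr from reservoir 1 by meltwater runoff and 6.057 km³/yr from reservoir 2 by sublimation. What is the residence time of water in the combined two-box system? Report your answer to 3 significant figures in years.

Residence time in the combined system uses the total inventory and the total *external* removal — internal exchanges between the two boxes cancel.
M_total = 28.37 + 119.3 = 147.67 km³.
ΣF_external_out = 17.62 + 6.057 = 23.677 km³/yr.
τ = M_total / ΣF_ext = 147.67 / 23.677 = 6.237 yr.

6.24 yr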